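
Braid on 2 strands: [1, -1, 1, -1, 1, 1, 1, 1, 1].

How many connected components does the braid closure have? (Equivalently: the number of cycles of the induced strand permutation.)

Track the strand permutation on 2 strands, starting from identity.
  step 1: s1 swaps positions 1,2 -> [2 1]
  step 2: s1^-1 swaps positions 1,2 -> [1 2]
  step 3: s1 swaps positions 1,2 -> [2 1]
  step 4: s1^-1 swaps positions 1,2 -> [1 2]
  step 5: s1 swaps positions 1,2 -> [2 1]
  step 6: s1 swaps positions 1,2 -> [1 2]
  step 7: s1 swaps positions 1,2 -> [2 1]
  step 8: s1 swaps positions 1,2 -> [1 2]
  step 9: s1 swaps positions 1,2 -> [2 1]
Final permutation (position -> original strand): [2 1]
Closure components = cycle count of this permutation = 1.

Answer: 1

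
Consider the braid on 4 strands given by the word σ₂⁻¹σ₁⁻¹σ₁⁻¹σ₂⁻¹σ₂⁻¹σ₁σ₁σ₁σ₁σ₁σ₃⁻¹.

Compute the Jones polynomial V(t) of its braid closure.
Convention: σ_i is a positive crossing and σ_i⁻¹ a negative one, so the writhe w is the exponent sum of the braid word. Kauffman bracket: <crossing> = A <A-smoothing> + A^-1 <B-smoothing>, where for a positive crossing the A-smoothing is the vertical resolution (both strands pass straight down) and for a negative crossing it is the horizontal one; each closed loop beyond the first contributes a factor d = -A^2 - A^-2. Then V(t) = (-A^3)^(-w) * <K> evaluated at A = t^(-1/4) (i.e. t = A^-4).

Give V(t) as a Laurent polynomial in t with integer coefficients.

-t^4 + t^3 - t^2 + 2*t - 1 + 2*t^-1 - t^-2 + t^-3 - t^-4

Derivation:
The presented braid s2^-1 s1^-1 s1^-1 s2^-1 s2^-1 s1 s1 s1 s1 s1 s3^-1 on 4 strands reduces by inverse Markov moves (closure unchanged at each step):
  Destabilize: the word has the form β·s3^-1 where s3^-1 occurs only as the final letter (β ∈ B_3); drop it and the last strand → 3 strands.
Reduced to β = s2^-1 s1^-1 s1^-1 s2^-1 s2^-1 s1 s1 s1 s1 s1 on 3 strands, 10 crossings.
Compute on β:
Braid: s2^-1 s1^-1 s1^-1 s2^-1 s2^-1 s1 s1 s1 s1 s1 on 3 strands, 10 crossings.
Writhe w = (#positive) - (#negative) = 5 - 5 = 0.
Enumerate smoothing states for the bracket polynomial. There are 2^10 = 1024 states.
Each crossing splits two ways (0=vertical, 1=horizontal). The state's weight is A^(#A-smoothings - #B-smoothings) * d^(loops - 1).
Tabulate the states by total A-exponent and number of loops L (A-exp: L × count):
  A^10: L=4 ×1
  A^8: L=3 ×10
  A^6: L=2 ×29, L=4 ×16
  A^4: L=1 ×26, L=3 ×74, L=5 ×20
  A^2: L=2 ×90, L=4 ×105, L=6 ×15
  A^0: L=1 ×15, L=3 ×141, L=5 ×90, L=7 ×6
  A^-2: L=2 ×35, L=4 ×130, L=6 ×44, L=8 ×1
  A^-4: L=3 ×40, L=5 ×69, L=7 ×11
  A^-6: L=4 ×25, L=6 ×19, L=8 ×1
  A^-8: L=5 ×8, L=7 ×2
  A^-10: L=6 ×1
Each group contributes A^e * Σ count * d^(L-1):
Powers of d = -A^2 - A^-2: d^2 = A^4 + 2 + A^-4; d^3 = -A^6 - 3*A^2 - 3*A^-2 - A^-6; d^4 = A^8 + 4*A^4 + 6 + 4*A^-4 + A^-8; d^5 = -A^10 - 5*A^6 - 10*A^2 - 10*A^-2 - 5*A^-6 - A^-10; d^6 = A^12 + 6*A^8 + 15*A^4 + 20 + 15*A^-4 + 6*A^-8 + A^-12; d^7 = -A^14 - 7*A^10 - 21*A^6 - 35*A^2 - 35*A^-2 - 21*A^-6 - 7*A^-10 - A^-14.
  A^10 * (d^3) = -A^16 - 3*A^12 - 3*A^8 - A^4
  A^8 * (10*d^2) = 10*A^12 + 20*A^8 + 10*A^4
  A^6 * (29*d + 16*d^3) = -16*A^12 - 77*A^8 - 77*A^4 - 16
  A^4 * (26 + 74*d^2 + 20*d^4) = 20*A^12 + 154*A^8 + 294*A^4 + 154 + 20*A^-4
  A^2 * (90*d + 105*d^3 + 15*d^5) = -15*A^12 - 180*A^8 - 555*A^4 - 555 - 180*A^-4 - 15*A^-8
  A^0 * (15 + 141*d^2 + 90*d^4 + 6*d^6) = 6*A^12 + 126*A^8 + 591*A^4 + 957 + 591*A^-4 + 126*A^-8 + 6*A^-12
  A^-2 * (35*d + 130*d^3 + 44*d^5 + d^7) = -A^12 - 51*A^8 - 371*A^4 - 900 - 900*A^-4 - 371*A^-8 - 51*A^-12 - A^-16
  A^-4 * (40*d^2 + 69*d^4 + 11*d^6) = 11*A^8 + 135*A^4 + 481 + 714*A^-4 + 481*A^-8 + 135*A^-12 + 11*A^-16
  A^-6 * (25*d^3 + 19*d^5 + d^7) = -A^8 - 26*A^4 - 141 - 300*A^-4 - 300*A^-8 - 141*A^-12 - 26*A^-16 - A^-20
  A^-8 * (8*d^4 + 2*d^6) = 2*A^4 + 20 + 62*A^-4 + 88*A^-8 + 62*A^-12 + 20*A^-16 + 2*A^-20
  A^-10 * (d^5) = -1 - 5*A^-4 - 10*A^-8 - 10*A^-12 - 5*A^-16 - A^-20
Summing the groups: <K> = -A^16 + A^12 - A^8 + 2*A^4 - 1 + 2*A^-4 - A^-8 + A^-12 - A^-16
Normalise by the writhe: (-A^3)^(-w) = (-A^3)^(0) = 1, so f(A) = 1 * <K> = -A^16 + A^12 - A^8 + 2*A^4 - 1 + 2*A^-4 - A^-8 + A^-12 - A^-16.
Substitute A = t^(-1/4), i.e. A^e → t^(-e/4): V(t) = -t^4 + t^3 - t^2 + 2*t - 1 + 2*t^-1 - t^-2 + t^-3 - t^-4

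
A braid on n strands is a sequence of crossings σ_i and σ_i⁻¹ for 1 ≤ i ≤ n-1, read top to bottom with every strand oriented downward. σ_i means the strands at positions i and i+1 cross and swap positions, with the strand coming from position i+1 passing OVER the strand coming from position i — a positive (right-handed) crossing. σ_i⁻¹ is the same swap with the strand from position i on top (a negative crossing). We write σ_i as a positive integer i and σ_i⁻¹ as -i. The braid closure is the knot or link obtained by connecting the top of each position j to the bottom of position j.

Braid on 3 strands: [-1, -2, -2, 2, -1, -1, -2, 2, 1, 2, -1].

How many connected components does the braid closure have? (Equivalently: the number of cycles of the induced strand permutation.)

Track the strand permutation on 3 strands, starting from identity.
  step 1: s1^-1 swaps positions 1,2 -> [2 1 3]
  step 2: s2^-1 swaps positions 2,3 -> [2 3 1]
  step 3: s2^-1 swaps positions 2,3 -> [2 1 3]
  step 4: s2 swaps positions 2,3 -> [2 3 1]
  step 5: s1^-1 swaps positions 1,2 -> [3 2 1]
  step 6: s1^-1 swaps positions 1,2 -> [2 3 1]
  step 7: s2^-1 swaps positions 2,3 -> [2 1 3]
  step 8: s2 swaps positions 2,3 -> [2 3 1]
  step 9: s1 swaps positions 1,2 -> [3 2 1]
  step 10: s2 swaps positions 2,3 -> [3 1 2]
  step 11: s1^-1 swaps positions 1,2 -> [1 3 2]
Final permutation (position -> original strand): [1 3 2]
Closure components = cycle count of this permutation = 2.

Answer: 2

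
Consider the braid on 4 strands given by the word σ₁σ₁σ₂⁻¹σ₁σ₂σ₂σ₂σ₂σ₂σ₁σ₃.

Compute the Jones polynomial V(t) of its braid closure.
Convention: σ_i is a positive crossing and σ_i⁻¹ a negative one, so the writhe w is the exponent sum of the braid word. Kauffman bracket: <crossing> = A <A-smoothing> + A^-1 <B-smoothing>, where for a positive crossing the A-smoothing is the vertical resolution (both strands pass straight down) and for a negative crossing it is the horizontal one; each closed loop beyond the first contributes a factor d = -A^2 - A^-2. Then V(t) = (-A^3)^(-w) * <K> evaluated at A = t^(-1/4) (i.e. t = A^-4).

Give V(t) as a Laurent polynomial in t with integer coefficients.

The presented braid s1 s1 s2^-1 s1 s2 s2 s2 s2 s2 s1 s3 on 4 strands reduces by inverse Markov moves (closure unchanged at each step):
  Destabilize: the word has the form β·s3 where s3 occurs only as the final letter (β ∈ B_3); drop it and the last strand → 3 strands.
Reduced to β = s1 s1 s2^-1 s1 s2 s2 s2 s2 s2 s1 on 3 strands, 10 crossings.
Compute on β:
Braid: s1 s1 s2^-1 s1 s2 s2 s2 s2 s2 s1 on 3 strands, 10 crossings.
Writhe w = (#positive) - (#negative) = 9 - 1 = 8.
Enumerate smoothing states for the bracket polynomial. There are 2^10 = 1024 states.
For each crossing: s=0 is the vertical smoothing, s=1 horizontal. Crossing k contributes A^(sign_k * (1 - 2*s_k)); loop factor d = -A^2 - A^-2.
Tabulate the states by total A-exponent and number of loops L (A-exp: L × count):
  A^10: L=2 ×1
  A^8: L=1 ×4, L=3 ×6
  A^6: L=2 ×35, L=4 ×10
  A^4: L=1 ×35, L=3 ×75, L=5 ×10
  A^2: L=2 ×115, L=4 ×90, L=6 ×5
  A^0: L=3 ×185, L=5 ×66, L=7 ×1
  A^-2: L=4 ×180, L=6 ×30
  A^-4: L=5 ×112, L=7 ×8
  A^-6: L=6 ×44, L=8 ×1
  A^-8: L=7 ×10
  A^-10: L=8 ×1
Each group contributes A^e * Σ count * d^(L-1):
Powers of d = -A^2 - A^-2: d^2 = A^4 + 2 + A^-4; d^3 = -A^6 - 3*A^2 - 3*A^-2 - A^-6; d^4 = A^8 + 4*A^4 + 6 + 4*A^-4 + A^-8; d^5 = -A^10 - 5*A^6 - 10*A^2 - 10*A^-2 - 5*A^-6 - A^-10; d^6 = A^12 + 6*A^8 + 15*A^4 + 20 + 15*A^-4 + 6*A^-8 + A^-12; d^7 = -A^14 - 7*A^10 - 21*A^6 - 35*A^2 - 35*A^-2 - 21*A^-6 - 7*A^-10 - A^-14.
  A^10 * (d) = -A^12 - A^8
  A^8 * (4 + 6*d^2) = 6*A^12 + 16*A^8 + 6*A^4
  A^6 * (35*d + 10*d^3) = -10*A^12 - 65*A^8 - 65*A^4 - 10
  A^4 * (35 + 75*d^2 + 10*d^4) = 10*A^12 + 115*A^8 + 245*A^4 + 115 + 10*A^-4
  A^2 * (115*d + 90*d^3 + 5*d^5) = -5*A^12 - 115*A^8 - 435*A^4 - 435 - 115*A^-4 - 5*A^-8
  A^0 * (185*d^2 + 66*d^4 + d^6) = A^12 + 72*A^8 + 464*A^4 + 786 + 464*A^-4 + 72*A^-8 + A^-12
  A^-2 * (180*d^3 + 30*d^5) = -30*A^8 - 330*A^4 - 840 - 840*A^-4 - 330*A^-8 - 30*A^-12
  A^-4 * (112*d^4 + 8*d^6) = 8*A^8 + 160*A^4 + 568 + 832*A^-4 + 568*A^-8 + 160*A^-12 + 8*A^-16
  A^-6 * (44*d^5 + d^7) = -A^8 - 51*A^4 - 241 - 475*A^-4 - 475*A^-8 - 241*A^-12 - 51*A^-16 - A^-20
  A^-8 * (10*d^6) = 10*A^4 + 60 + 150*A^-4 + 200*A^-8 + 150*A^-12 + 60*A^-16 + 10*A^-20
  A^-10 * (d^7) = -A^4 - 7 - 21*A^-4 - 35*A^-8 - 35*A^-12 - 21*A^-16 - 7*A^-20 - A^-24
Summing the groups: <K> = A^12 - A^8 + 3*A^4 - 4 + 5*A^-4 - 5*A^-8 + 5*A^-12 - 4*A^-16 + 2*A^-20 - A^-24
Normalise by the writhe: (-A^3)^(-w) = (-A^3)^(-8) = A^-24, so f(A) = A^-24 * <K> = A^-12 - A^-16 + 3*A^-20 - 4*A^-24 + 5*A^-28 - 5*A^-32 + 5*A^-36 - 4*A^-40 + 2*A^-44 - A^-48.
Substitute A = t^(-1/4), i.e. A^e → t^(-e/4): V(t) = -t^12 + 2*t^11 - 4*t^10 + 5*t^9 - 5*t^8 + 5*t^7 - 4*t^6 + 3*t^5 - t^4 + t^3

Answer: -t^12 + 2*t^11 - 4*t^10 + 5*t^9 - 5*t^8 + 5*t^7 - 4*t^6 + 3*t^5 - t^4 + t^3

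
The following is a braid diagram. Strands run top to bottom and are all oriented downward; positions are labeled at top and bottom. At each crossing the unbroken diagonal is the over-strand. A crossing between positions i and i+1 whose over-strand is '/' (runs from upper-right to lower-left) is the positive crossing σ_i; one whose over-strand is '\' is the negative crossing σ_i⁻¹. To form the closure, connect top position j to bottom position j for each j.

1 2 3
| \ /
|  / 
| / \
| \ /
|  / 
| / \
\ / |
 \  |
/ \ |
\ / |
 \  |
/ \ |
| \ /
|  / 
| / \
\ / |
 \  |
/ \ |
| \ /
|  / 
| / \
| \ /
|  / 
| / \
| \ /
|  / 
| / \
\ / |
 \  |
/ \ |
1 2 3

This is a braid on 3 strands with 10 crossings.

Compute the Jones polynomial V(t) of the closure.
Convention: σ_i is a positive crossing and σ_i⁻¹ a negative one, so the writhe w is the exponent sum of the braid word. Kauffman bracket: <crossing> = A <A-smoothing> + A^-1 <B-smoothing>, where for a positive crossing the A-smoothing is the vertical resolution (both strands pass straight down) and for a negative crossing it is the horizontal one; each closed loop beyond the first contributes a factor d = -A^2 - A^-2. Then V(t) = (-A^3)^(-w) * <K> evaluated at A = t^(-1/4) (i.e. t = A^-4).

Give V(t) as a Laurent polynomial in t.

t^7 - 3*t^6 + 6*t^5 - 9*t^4 + 11*t^3 - 12*t^2 + 11*t - 8 + 6*t^-1 - 3*t^-2 + t^-3

Derivation:
Reading the diagram top to bottom ('/'-over between positions i,i+1 = s_i, '\'-over = s_i^-1): braid word = s2 s2 s1^-1 s1^-1 s2 s1^-1 s2 s2 s2 s1^-1.
Braid: s2 s2 s1^-1 s1^-1 s2 s1^-1 s2 s2 s2 s1^-1 on 3 strands, 10 crossings.
Writhe w = (#positive) - (#negative) = 6 - 4 = 2.
State-sum expansion of <K>. There are 2^10 = 1024 states.
For each crossing: s=0 is the vertical smoothing, s=1 horizontal. Crossing k contributes A^(sign_k * (1 - 2*s_k)); loop factor d = -A^2 - A^-2.
Tabulate the states by total A-exponent and number of loops L (A-exp: L × count):
  A^10: L=5 ×1
  A^8: L=4 ×10
  A^6: L=3 ×41, L=5 ×4
  A^4: L=2 ×81, L=4 ×38, L=6 ×1
  A^2: L=1 ×71, L=3 ×117, L=5 ×22
  A^0: L=2 ×154, L=4 ×91, L=6 ×7
  A^-2: L=3 ×168, L=5 ×41, L=7 ×1
  A^-4: L=4 ×110, L=6 ×10
  A^-6: L=5 ×44, L=7 ×1
  A^-8: L=6 ×10
  A^-10: L=7 ×1
Each group contributes A^e * Σ count * d^(L-1):
Powers of d = -A^2 - A^-2: d^2 = A^4 + 2 + A^-4; d^3 = -A^6 - 3*A^2 - 3*A^-2 - A^-6; d^4 = A^8 + 4*A^4 + 6 + 4*A^-4 + A^-8; d^5 = -A^10 - 5*A^6 - 10*A^2 - 10*A^-2 - 5*A^-6 - A^-10; d^6 = A^12 + 6*A^8 + 15*A^4 + 20 + 15*A^-4 + 6*A^-8 + A^-12.
  A^10 * (d^4) = A^18 + 4*A^14 + 6*A^10 + 4*A^6 + A^2
  A^8 * (10*d^3) = -10*A^14 - 30*A^10 - 30*A^6 - 10*A^2
  A^6 * (41*d^2 + 4*d^4) = 4*A^14 + 57*A^10 + 106*A^6 + 57*A^2 + 4*A^-2
  A^4 * (81*d + 38*d^3 + d^5) = -A^14 - 43*A^10 - 205*A^6 - 205*A^2 - 43*A^-2 - A^-6
  A^2 * (71 + 117*d^2 + 22*d^4) = 22*A^10 + 205*A^6 + 437*A^2 + 205*A^-2 + 22*A^-6
  A^0 * (154*d + 91*d^3 + 7*d^5) = -7*A^10 - 126*A^6 - 497*A^2 - 497*A^-2 - 126*A^-6 - 7*A^-10
  A^-2 * (168*d^2 + 41*d^4 + d^6) = A^10 + 47*A^6 + 347*A^2 + 602*A^-2 + 347*A^-6 + 47*A^-10 + A^-14
  A^-4 * (110*d^3 + 10*d^5) = -10*A^6 - 160*A^2 - 430*A^-2 - 430*A^-6 - 160*A^-10 - 10*A^-14
  A^-6 * (44*d^4 + d^6) = A^6 + 50*A^2 + 191*A^-2 + 284*A^-6 + 191*A^-10 + 50*A^-14 + A^-18
  A^-8 * (10*d^5) = -10*A^2 - 50*A^-2 - 100*A^-6 - 100*A^-10 - 50*A^-14 - 10*A^-18
  A^-10 * (d^6) = A^2 + 6*A^-2 + 15*A^-6 + 20*A^-10 + 15*A^-14 + 6*A^-18 + A^-22
Summing the groups: <K> = A^18 - 3*A^14 + 6*A^10 - 8*A^6 + 11*A^2 - 12*A^-2 + 11*A^-6 - 9*A^-10 + 6*A^-14 - 3*A^-18 + A^-22
Normalise by the writhe: (-A^3)^(-w) = (-A^3)^(-2) = A^-6, so f(A) = A^-6 * <K> = A^12 - 3*A^8 + 6*A^4 - 8 + 11*A^-4 - 12*A^-8 + 11*A^-12 - 9*A^-16 + 6*A^-20 - 3*A^-24 + A^-28.
Substitute A = t^(-1/4), i.e. A^e → t^(-e/4): V(t) = t^7 - 3*t^6 + 6*t^5 - 9*t^4 + 11*t^3 - 12*t^2 + 11*t - 8 + 6*t^-1 - 3*t^-2 + t^-3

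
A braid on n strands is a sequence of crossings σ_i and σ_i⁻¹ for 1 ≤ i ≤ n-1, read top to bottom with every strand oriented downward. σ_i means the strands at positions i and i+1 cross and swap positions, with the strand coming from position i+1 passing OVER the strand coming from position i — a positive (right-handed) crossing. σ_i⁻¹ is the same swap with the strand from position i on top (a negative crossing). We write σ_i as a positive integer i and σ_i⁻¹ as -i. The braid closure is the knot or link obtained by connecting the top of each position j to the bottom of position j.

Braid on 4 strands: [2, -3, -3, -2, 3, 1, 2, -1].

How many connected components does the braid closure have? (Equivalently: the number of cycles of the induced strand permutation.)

2

Derivation:
Track the strand permutation on 4 strands, starting from identity.
  step 1: s2 swaps positions 2,3 -> [1 3 2 4]
  step 2: s3^-1 swaps positions 3,4 -> [1 3 4 2]
  step 3: s3^-1 swaps positions 3,4 -> [1 3 2 4]
  step 4: s2^-1 swaps positions 2,3 -> [1 2 3 4]
  step 5: s3 swaps positions 3,4 -> [1 2 4 3]
  step 6: s1 swaps positions 1,2 -> [2 1 4 3]
  step 7: s2 swaps positions 2,3 -> [2 4 1 3]
  step 8: s1^-1 swaps positions 1,2 -> [4 2 1 3]
Final permutation (position -> original strand): [4 2 1 3]
Closure components = cycle count of this permutation = 2.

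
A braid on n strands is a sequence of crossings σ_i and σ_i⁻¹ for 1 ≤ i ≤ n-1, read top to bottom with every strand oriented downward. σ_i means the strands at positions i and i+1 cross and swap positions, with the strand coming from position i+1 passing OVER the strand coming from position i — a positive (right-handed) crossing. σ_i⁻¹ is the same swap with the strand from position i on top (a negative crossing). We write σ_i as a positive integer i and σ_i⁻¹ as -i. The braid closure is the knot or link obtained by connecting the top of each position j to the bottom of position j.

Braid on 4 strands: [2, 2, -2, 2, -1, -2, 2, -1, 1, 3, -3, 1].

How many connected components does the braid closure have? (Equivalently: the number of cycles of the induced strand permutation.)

4

Derivation:
Track the strand permutation on 4 strands, starting from identity.
  step 1: s2 swaps positions 2,3 -> [1 3 2 4]
  step 2: s2 swaps positions 2,3 -> [1 2 3 4]
  step 3: s2^-1 swaps positions 2,3 -> [1 3 2 4]
  step 4: s2 swaps positions 2,3 -> [1 2 3 4]
  step 5: s1^-1 swaps positions 1,2 -> [2 1 3 4]
  step 6: s2^-1 swaps positions 2,3 -> [2 3 1 4]
  step 7: s2 swaps positions 2,3 -> [2 1 3 4]
  step 8: s1^-1 swaps positions 1,2 -> [1 2 3 4]
  step 9: s1 swaps positions 1,2 -> [2 1 3 4]
  step 10: s3 swaps positions 3,4 -> [2 1 4 3]
  step 11: s3^-1 swaps positions 3,4 -> [2 1 3 4]
  step 12: s1 swaps positions 1,2 -> [1 2 3 4]
Final permutation (position -> original strand): [1 2 3 4]
Closure components = cycle count of this permutation = 4.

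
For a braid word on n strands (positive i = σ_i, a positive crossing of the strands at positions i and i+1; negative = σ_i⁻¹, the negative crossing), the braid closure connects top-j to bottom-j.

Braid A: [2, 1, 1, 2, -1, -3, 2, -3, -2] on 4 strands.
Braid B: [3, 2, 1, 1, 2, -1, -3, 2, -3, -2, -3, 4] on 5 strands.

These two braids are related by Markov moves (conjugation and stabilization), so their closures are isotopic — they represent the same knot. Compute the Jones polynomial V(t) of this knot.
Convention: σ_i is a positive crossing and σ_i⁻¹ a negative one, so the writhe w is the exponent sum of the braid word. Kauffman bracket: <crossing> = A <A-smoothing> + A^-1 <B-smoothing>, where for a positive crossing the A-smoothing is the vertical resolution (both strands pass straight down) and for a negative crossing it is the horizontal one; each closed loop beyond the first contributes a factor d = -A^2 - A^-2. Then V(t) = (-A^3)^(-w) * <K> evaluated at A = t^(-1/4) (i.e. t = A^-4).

t^4 - t^3 + t^2 - 2*t + 2 - t^-1 + t^-2

Derivation:
Markov-equivalent braids have isotopic closures, hence identical knot invariants. Strip the Markov moves from each word to reach a common short braid β, then compute V(t) once on β.
Braid A: s2 s1 s1 s2 s1^-1 s3^-1 s2 s3^-1 s2^-1 on 4 strands reduces by inverse Markov moves (closure unchanged at each step):
  Deconjugate: the word is γ·β·γ⁻¹ with γ = s2 (prefix) and γ⁻¹ = s2^-1 (suffix); strip both.
Reduced to β = s1 s1 s2 s1^-1 s3^-1 s2 s3^-1 on 4 strands, 7 crossings.
Braid B: s3 s2 s1 s1 s2 s1^-1 s3^-1 s2 s3^-1 s2^-1 s3^-1 s4 on 5 strands reduces by inverse Markov moves (closure unchanged at each step):
  Destabilize: the word has the form β·s4 where s4 occurs only as the final letter (β ∈ B_4); drop it and the last strand → 4 strands.
  Deconjugate: the word is γ·β·γ⁻¹ with γ = s3 s2 (prefix) and γ⁻¹ = s2^-1 s3^-1 (suffix); strip both.
Reduced to β = s1 s1 s2 s1^-1 s3^-1 s2 s3^-1 on 4 strands, 7 crossings.
Both give the same β = s1 s1 s2 s1^-1 s3^-1 s2 s3^-1 on 4 strands, so one state sum suffices:
Braid: s1 s1 s2 s1^-1 s3^-1 s2 s3^-1 on 4 strands, 7 crossings.
Writhe w = (#positive) - (#negative) = 4 - 3 = 1.
Enumerate smoothing states for the bracket polynomial. There are 2^7 = 128 states.
Each crossing splits two ways (0=vertical, 1=horizontal). The state's weight is A^(#A-smoothings - #B-smoothings) * d^(loops - 1).
Tabulate the states by total A-exponent and number of loops L (A-exp: L × count):
  A^7: L=3 ×1
  A^5: L=2 ×4, L=4 ×3
  A^3: L=1 ×5, L=3 ×15, L=5 ×1
  A^1: L=2 ×27, L=4 ×8
  A^-1: L=1 ×14, L=3 ×20, L=5 ×1
  A^-3: L=2 ×17, L=4 ×4
  A^-5: L=3 ×7
  A^-7: L=4 ×1
Each group contributes A^e * Σ count * d^(L-1):
Powers of d = -A^2 - A^-2: d^2 = A^4 + 2 + A^-4; d^3 = -A^6 - 3*A^2 - 3*A^-2 - A^-6; d^4 = A^8 + 4*A^4 + 6 + 4*A^-4 + A^-8.
  A^7 * (d^2) = A^11 + 2*A^7 + A^3
  A^5 * (4*d + 3*d^3) = -3*A^11 - 13*A^7 - 13*A^3 - 3*A^-1
  A^3 * (5 + 15*d^2 + d^4) = A^11 + 19*A^7 + 41*A^3 + 19*A^-1 + A^-5
  A^1 * (27*d + 8*d^3) = -8*A^7 - 51*A^3 - 51*A^-1 - 8*A^-5
  A^-1 * (14 + 20*d^2 + d^4) = A^7 + 24*A^3 + 60*A^-1 + 24*A^-5 + A^-9
  A^-3 * (17*d + 4*d^3) = -4*A^3 - 29*A^-1 - 29*A^-5 - 4*A^-9
  A^-5 * (7*d^2) = 7*A^-1 + 14*A^-5 + 7*A^-9
  A^-7 * (d^3) = -A^-1 - 3*A^-5 - 3*A^-9 - A^-13
Summing the groups: <K> = -A^11 + A^7 - 2*A^3 + 2*A^-1 - A^-5 + A^-9 - A^-13
Normalise by the writhe: (-A^3)^(-w) = (-A^3)^(-1) = -A^-3, so f(A) = -A^-3 * <K> = A^8 - A^4 + 2 - 2*A^-4 + A^-8 - A^-12 + A^-16.
Substitute A = t^(-1/4), i.e. A^e → t^(-e/4): V(t) = t^4 - t^3 + t^2 - 2*t + 2 - t^-1 + t^-2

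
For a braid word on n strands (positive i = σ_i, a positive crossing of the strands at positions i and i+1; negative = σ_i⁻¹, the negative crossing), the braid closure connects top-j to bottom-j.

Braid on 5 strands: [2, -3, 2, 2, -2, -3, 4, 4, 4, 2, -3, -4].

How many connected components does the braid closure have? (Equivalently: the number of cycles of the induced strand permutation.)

3

Derivation:
Track the strand permutation on 5 strands, starting from identity.
  step 1: s2 swaps positions 2,3 -> [1 3 2 4 5]
  step 2: s3^-1 swaps positions 3,4 -> [1 3 4 2 5]
  step 3: s2 swaps positions 2,3 -> [1 4 3 2 5]
  step 4: s2 swaps positions 2,3 -> [1 3 4 2 5]
  step 5: s2^-1 swaps positions 2,3 -> [1 4 3 2 5]
  step 6: s3^-1 swaps positions 3,4 -> [1 4 2 3 5]
  step 7: s4 swaps positions 4,5 -> [1 4 2 5 3]
  step 8: s4 swaps positions 4,5 -> [1 4 2 3 5]
  step 9: s4 swaps positions 4,5 -> [1 4 2 5 3]
  step 10: s2 swaps positions 2,3 -> [1 2 4 5 3]
  step 11: s3^-1 swaps positions 3,4 -> [1 2 5 4 3]
  step 12: s4^-1 swaps positions 4,5 -> [1 2 5 3 4]
Final permutation (position -> original strand): [1 2 5 3 4]
Closure components = cycle count of this permutation = 3.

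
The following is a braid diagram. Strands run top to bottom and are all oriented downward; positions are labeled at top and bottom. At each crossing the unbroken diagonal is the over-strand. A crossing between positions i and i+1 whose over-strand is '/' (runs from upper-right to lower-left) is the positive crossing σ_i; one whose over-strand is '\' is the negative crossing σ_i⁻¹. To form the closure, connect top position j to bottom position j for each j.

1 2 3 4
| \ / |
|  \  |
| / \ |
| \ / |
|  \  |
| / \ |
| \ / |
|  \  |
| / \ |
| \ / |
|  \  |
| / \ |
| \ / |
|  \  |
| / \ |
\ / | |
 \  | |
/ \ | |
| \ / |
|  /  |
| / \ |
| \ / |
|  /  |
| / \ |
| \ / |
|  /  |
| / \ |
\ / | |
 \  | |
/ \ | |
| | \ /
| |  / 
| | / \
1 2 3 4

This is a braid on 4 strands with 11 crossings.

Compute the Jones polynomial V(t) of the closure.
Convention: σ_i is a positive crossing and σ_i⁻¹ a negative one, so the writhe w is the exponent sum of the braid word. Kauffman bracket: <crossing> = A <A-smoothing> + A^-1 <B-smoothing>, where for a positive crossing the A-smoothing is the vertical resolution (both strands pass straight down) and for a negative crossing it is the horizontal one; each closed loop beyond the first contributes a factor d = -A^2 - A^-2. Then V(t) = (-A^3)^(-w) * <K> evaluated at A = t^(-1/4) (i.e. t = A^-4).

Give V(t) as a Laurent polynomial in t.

Reading the diagram top to bottom ('/'-over between positions i,i+1 = s_i, '\'-over = s_i^-1): braid word = s2^-1 s2^-1 s2^-1 s2^-1 s2^-1 s1^-1 s2 s2 s2 s1^-1 s3.
The presented braid s2^-1 s2^-1 s2^-1 s2^-1 s2^-1 s1^-1 s2 s2 s2 s1^-1 s3 on 4 strands reduces by inverse Markov moves (closure unchanged at each step):
  Destabilize: the word has the form β·s3 where s3 occurs only as the final letter (β ∈ B_3); drop it and the last strand → 3 strands.
Reduced to β = s2^-1 s2^-1 s2^-1 s2^-1 s2^-1 s1^-1 s2 s2 s2 s1^-1 on 3 strands, 10 crossings.
Compute on β:
Braid: s2^-1 s2^-1 s2^-1 s2^-1 s2^-1 s1^-1 s2 s2 s2 s1^-1 on 3 strands, 10 crossings.
Writhe w = (#positive) - (#negative) = 3 - 7 = -4.
Computing the Kauffman bracket via state sum. There are 2^10 = 1024 states.
For each crossing: s=0 is the vertical smoothing, s=1 horizontal. Crossing k contributes A^(sign_k * (1 - 2*s_k)); loop factor d = -A^2 - A^-2.
Tabulate the states by total A-exponent and number of loops L (A-exp: L × count):
  A^10: L=6 ×1
  A^8: L=5 ×10
  A^6: L=4 ×35, L=6 ×10
  A^4: L=3 ×60, L=5 ×50, L=7 ×10
  A^2: L=2 ×55, L=4 ×100, L=6 ×50, L=8 ×5
  A^0: L=1 ×25, L=3 ×101, L=5 ×100, L=7 ×25, L=9 ×1
  A^-2: L=2 ×55, L=4 ×100, L=6 ×50, L=8 ×5
  A^-4: L=1 ×6, L=3 ×54, L=5 ×50, L=7 ×10
  A^-6: L=2 ×9, L=4 ×26, L=6 ×10
  A^-8: L=3 ×5, L=5 ×5
  A^-10: L=4 ×1
Each group contributes A^e * Σ count * d^(L-1):
Powers of d = -A^2 - A^-2: d^2 = A^4 + 2 + A^-4; d^3 = -A^6 - 3*A^2 - 3*A^-2 - A^-6; d^4 = A^8 + 4*A^4 + 6 + 4*A^-4 + A^-8; d^5 = -A^10 - 5*A^6 - 10*A^2 - 10*A^-2 - 5*A^-6 - A^-10; d^6 = A^12 + 6*A^8 + 15*A^4 + 20 + 15*A^-4 + 6*A^-8 + A^-12; d^7 = -A^14 - 7*A^10 - 21*A^6 - 35*A^2 - 35*A^-2 - 21*A^-6 - 7*A^-10 - A^-14; d^8 = A^16 + 8*A^12 + 28*A^8 + 56*A^4 + 70 + 56*A^-4 + 28*A^-8 + 8*A^-12 + A^-16.
  A^10 * (d^5) = -A^20 - 5*A^16 - 10*A^12 - 10*A^8 - 5*A^4 - 1
  A^8 * (10*d^4) = 10*A^16 + 40*A^12 + 60*A^8 + 40*A^4 + 10
  A^6 * (35*d^3 + 10*d^5) = -10*A^16 - 85*A^12 - 205*A^8 - 205*A^4 - 85 - 10*A^-4
  A^4 * (60*d^2 + 50*d^4 + 10*d^6) = 10*A^16 + 110*A^12 + 410*A^8 + 620*A^4 + 410 + 110*A^-4 + 10*A^-8
  A^2 * (55*d + 100*d^3 + 50*d^5 + 5*d^7) = -5*A^16 - 85*A^12 - 455*A^8 - 1030*A^4 - 1030 - 455*A^-4 - 85*A^-8 - 5*A^-12
  A^0 * (25 + 101*d^2 + 100*d^4 + 25*d^6 + d^8) = A^16 + 33*A^12 + 278*A^8 + 932*A^4 + 1397 + 932*A^-4 + 278*A^-8 + 33*A^-12 + A^-16
  A^-2 * (55*d + 100*d^3 + 50*d^5 + 5*d^7) = -5*A^12 - 85*A^8 - 455*A^4 - 1030 - 1030*A^-4 - 455*A^-8 - 85*A^-12 - 5*A^-16
  A^-4 * (6 + 54*d^2 + 50*d^4 + 10*d^6) = 10*A^8 + 110*A^4 + 404 + 614*A^-4 + 404*A^-8 + 110*A^-12 + 10*A^-16
  A^-6 * (9*d + 26*d^3 + 10*d^5) = -10*A^4 - 76 - 187*A^-4 - 187*A^-8 - 76*A^-12 - 10*A^-16
  A^-8 * (5*d^2 + 5*d^4) = 5 + 25*A^-4 + 40*A^-8 + 25*A^-12 + 5*A^-16
  A^-10 * (d^3) = -A^-4 - 3*A^-8 - 3*A^-12 - A^-16
Summing the groups: <K> = -A^20 + A^16 - 2*A^12 + 3*A^8 - 3*A^4 + 4 - 2*A^-4 + 2*A^-8 - A^-12
Normalise by the writhe: (-A^3)^(-w) = (-A^3)^(4) = A^12, so f(A) = A^12 * <K> = -A^32 + A^28 - 2*A^24 + 3*A^20 - 3*A^16 + 4*A^12 - 2*A^8 + 2*A^4 - 1.
Substitute A = t^(-1/4), i.e. A^e → t^(-e/4): V(t) = -1 + 2*t^-1 - 2*t^-2 + 4*t^-3 - 3*t^-4 + 3*t^-5 - 2*t^-6 + t^-7 - t^-8

Answer: -1 + 2*t^-1 - 2*t^-2 + 4*t^-3 - 3*t^-4 + 3*t^-5 - 2*t^-6 + t^-7 - t^-8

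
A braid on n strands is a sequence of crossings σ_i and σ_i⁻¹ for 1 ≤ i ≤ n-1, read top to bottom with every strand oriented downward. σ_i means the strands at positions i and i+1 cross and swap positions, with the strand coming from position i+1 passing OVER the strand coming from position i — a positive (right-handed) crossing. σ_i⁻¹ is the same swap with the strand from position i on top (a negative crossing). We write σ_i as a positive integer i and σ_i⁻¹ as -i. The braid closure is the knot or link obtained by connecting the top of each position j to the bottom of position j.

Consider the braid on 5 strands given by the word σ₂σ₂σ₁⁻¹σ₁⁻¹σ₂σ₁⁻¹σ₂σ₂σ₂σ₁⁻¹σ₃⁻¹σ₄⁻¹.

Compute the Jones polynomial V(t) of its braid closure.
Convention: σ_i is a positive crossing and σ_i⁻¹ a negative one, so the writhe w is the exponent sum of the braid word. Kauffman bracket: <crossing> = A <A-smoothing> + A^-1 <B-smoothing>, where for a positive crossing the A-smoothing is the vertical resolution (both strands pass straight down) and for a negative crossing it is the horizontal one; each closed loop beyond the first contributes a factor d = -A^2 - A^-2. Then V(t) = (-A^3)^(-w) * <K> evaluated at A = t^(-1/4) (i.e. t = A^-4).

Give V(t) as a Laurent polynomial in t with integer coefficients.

t^7 - 3*t^6 + 6*t^5 - 9*t^4 + 11*t^3 - 12*t^2 + 11*t - 8 + 6*t^-1 - 3*t^-2 + t^-3

Derivation:
The presented braid s2 s2 s1^-1 s1^-1 s2 s1^-1 s2 s2 s2 s1^-1 s3^-1 s4^-1 on 5 strands reduces by inverse Markov moves (closure unchanged at each step):
  Destabilize: the word has the form β·s4^-1 where s4^-1 occurs only as the final letter (β ∈ B_4); drop it and the last strand → 4 strands.
  Destabilize: the word has the form β·s3^-1 where s3^-1 occurs only as the final letter (β ∈ B_3); drop it and the last strand → 3 strands.
Reduced to β = s2 s2 s1^-1 s1^-1 s2 s1^-1 s2 s2 s2 s1^-1 on 3 strands, 10 crossings.
Compute on β:
Braid: s2 s2 s1^-1 s1^-1 s2 s1^-1 s2 s2 s2 s1^-1 on 3 strands, 10 crossings.
Writhe w = (#positive) - (#negative) = 6 - 4 = 2.
Computing the Kauffman bracket via state sum. There are 2^10 = 1024 states.
Each crossing splits two ways (0=vertical, 1=horizontal). The state's weight is A^(#A-smoothings - #B-smoothings) * d^(loops - 1).
Tabulate the states by total A-exponent and number of loops L (A-exp: L × count):
  A^10: L=5 ×1
  A^8: L=4 ×10
  A^6: L=3 ×41, L=5 ×4
  A^4: L=2 ×81, L=4 ×38, L=6 ×1
  A^2: L=1 ×71, L=3 ×117, L=5 ×22
  A^0: L=2 ×154, L=4 ×91, L=6 ×7
  A^-2: L=3 ×168, L=5 ×41, L=7 ×1
  A^-4: L=4 ×110, L=6 ×10
  A^-6: L=5 ×44, L=7 ×1
  A^-8: L=6 ×10
  A^-10: L=7 ×1
Each group contributes A^e * Σ count * d^(L-1):
Powers of d = -A^2 - A^-2: d^2 = A^4 + 2 + A^-4; d^3 = -A^6 - 3*A^2 - 3*A^-2 - A^-6; d^4 = A^8 + 4*A^4 + 6 + 4*A^-4 + A^-8; d^5 = -A^10 - 5*A^6 - 10*A^2 - 10*A^-2 - 5*A^-6 - A^-10; d^6 = A^12 + 6*A^8 + 15*A^4 + 20 + 15*A^-4 + 6*A^-8 + A^-12.
  A^10 * (d^4) = A^18 + 4*A^14 + 6*A^10 + 4*A^6 + A^2
  A^8 * (10*d^3) = -10*A^14 - 30*A^10 - 30*A^6 - 10*A^2
  A^6 * (41*d^2 + 4*d^4) = 4*A^14 + 57*A^10 + 106*A^6 + 57*A^2 + 4*A^-2
  A^4 * (81*d + 38*d^3 + d^5) = -A^14 - 43*A^10 - 205*A^6 - 205*A^2 - 43*A^-2 - A^-6
  A^2 * (71 + 117*d^2 + 22*d^4) = 22*A^10 + 205*A^6 + 437*A^2 + 205*A^-2 + 22*A^-6
  A^0 * (154*d + 91*d^3 + 7*d^5) = -7*A^10 - 126*A^6 - 497*A^2 - 497*A^-2 - 126*A^-6 - 7*A^-10
  A^-2 * (168*d^2 + 41*d^4 + d^6) = A^10 + 47*A^6 + 347*A^2 + 602*A^-2 + 347*A^-6 + 47*A^-10 + A^-14
  A^-4 * (110*d^3 + 10*d^5) = -10*A^6 - 160*A^2 - 430*A^-2 - 430*A^-6 - 160*A^-10 - 10*A^-14
  A^-6 * (44*d^4 + d^6) = A^6 + 50*A^2 + 191*A^-2 + 284*A^-6 + 191*A^-10 + 50*A^-14 + A^-18
  A^-8 * (10*d^5) = -10*A^2 - 50*A^-2 - 100*A^-6 - 100*A^-10 - 50*A^-14 - 10*A^-18
  A^-10 * (d^6) = A^2 + 6*A^-2 + 15*A^-6 + 20*A^-10 + 15*A^-14 + 6*A^-18 + A^-22
Summing the groups: <K> = A^18 - 3*A^14 + 6*A^10 - 8*A^6 + 11*A^2 - 12*A^-2 + 11*A^-6 - 9*A^-10 + 6*A^-14 - 3*A^-18 + A^-22
Normalise by the writhe: (-A^3)^(-w) = (-A^3)^(-2) = A^-6, so f(A) = A^-6 * <K> = A^12 - 3*A^8 + 6*A^4 - 8 + 11*A^-4 - 12*A^-8 + 11*A^-12 - 9*A^-16 + 6*A^-20 - 3*A^-24 + A^-28.
Substitute A = t^(-1/4), i.e. A^e → t^(-e/4): V(t) = t^7 - 3*t^6 + 6*t^5 - 9*t^4 + 11*t^3 - 12*t^2 + 11*t - 8 + 6*t^-1 - 3*t^-2 + t^-3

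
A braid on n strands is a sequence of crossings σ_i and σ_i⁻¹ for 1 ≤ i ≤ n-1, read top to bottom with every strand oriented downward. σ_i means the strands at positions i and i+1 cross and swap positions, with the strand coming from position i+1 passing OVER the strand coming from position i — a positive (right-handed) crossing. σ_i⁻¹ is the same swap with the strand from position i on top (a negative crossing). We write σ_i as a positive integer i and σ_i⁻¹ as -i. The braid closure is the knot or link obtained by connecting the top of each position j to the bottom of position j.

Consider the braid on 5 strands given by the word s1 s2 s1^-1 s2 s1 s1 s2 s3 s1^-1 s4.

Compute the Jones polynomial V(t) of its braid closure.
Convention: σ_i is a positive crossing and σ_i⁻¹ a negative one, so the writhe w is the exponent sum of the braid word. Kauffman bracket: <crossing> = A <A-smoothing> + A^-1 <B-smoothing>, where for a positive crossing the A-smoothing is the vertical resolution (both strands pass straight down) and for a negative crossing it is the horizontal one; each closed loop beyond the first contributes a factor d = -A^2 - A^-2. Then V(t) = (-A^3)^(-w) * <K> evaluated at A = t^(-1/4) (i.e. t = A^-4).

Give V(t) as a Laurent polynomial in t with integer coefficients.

The presented braid s1 s2 s1^-1 s2 s1 s1 s2 s3 s1^-1 s4 on 5 strands reduces by inverse Markov moves (closure unchanged at each step):
  Destabilize: the word has the form β·s4 where s4 occurs only as the final letter (β ∈ B_4); drop it and the last strand → 4 strands.
  Deconjugate: the word is γ·β·γ⁻¹ with γ = s1 (prefix) and γ⁻¹ = s1^-1 (suffix); strip both.
  Destabilize: the word has the form β·s3 where s3 occurs only as the final letter (β ∈ B_3); drop it and the last strand → 3 strands.
Reduced to β = s2 s1^-1 s2 s1 s1 s2 on 3 strands, 6 crossings.
Compute on β:
Braid: s2 s1^-1 s2 s1 s1 s2 on 3 strands, 6 crossings.
Writhe w = (#positive) - (#negative) = 5 - 1 = 4.
Computing the Kauffman bracket via state sum. There are 2^6 = 64 states.
Smooth each crossing (0=||, 1=⌣⌢); contribution A^(Σ sign_k(1-2s_k)) * d^(L-1).
Tabulate the states by total A-exponent and number of loops L (A-exp: L × count):
  A^6: L=2 ×1
  A^4: L=1 ×3, L=3 ×3
  A^2: L=2 ×14, L=4 ×1
  A^0: L=1 ×10, L=3 ×10
  A^-2: L=2 ×13, L=4 ×2
  A^-4: L=3 ×6
  A^-6: L=4 ×1
Each group contributes A^e * Σ count * d^(L-1):
Powers of d = -A^2 - A^-2: d^2 = A^4 + 2 + A^-4; d^3 = -A^6 - 3*A^2 - 3*A^-2 - A^-6.
  A^6 * (d) = -A^8 - A^4
  A^4 * (3 + 3*d^2) = 3*A^8 + 9*A^4 + 3
  A^2 * (14*d + d^3) = -A^8 - 17*A^4 - 17 - A^-4
  A^0 * (10 + 10*d^2) = 10*A^4 + 30 + 10*A^-4
  A^-2 * (13*d + 2*d^3) = -2*A^4 - 19 - 19*A^-4 - 2*A^-8
  A^-4 * (6*d^2) = 6 + 12*A^-4 + 6*A^-8
  A^-6 * (d^3) = -1 - 3*A^-4 - 3*A^-8 - A^-12
Summing the groups: <K> = A^8 - A^4 + 2 - A^-4 + A^-8 - A^-12
Normalise by the writhe: (-A^3)^(-w) = (-A^3)^(-4) = A^-12, so f(A) = A^-12 * <K> = A^-4 - A^-8 + 2*A^-12 - A^-16 + A^-20 - A^-24.
Substitute A = t^(-1/4), i.e. A^e → t^(-e/4): V(t) = -t^6 + t^5 - t^4 + 2*t^3 - t^2 + t

Answer: -t^6 + t^5 - t^4 + 2*t^3 - t^2 + t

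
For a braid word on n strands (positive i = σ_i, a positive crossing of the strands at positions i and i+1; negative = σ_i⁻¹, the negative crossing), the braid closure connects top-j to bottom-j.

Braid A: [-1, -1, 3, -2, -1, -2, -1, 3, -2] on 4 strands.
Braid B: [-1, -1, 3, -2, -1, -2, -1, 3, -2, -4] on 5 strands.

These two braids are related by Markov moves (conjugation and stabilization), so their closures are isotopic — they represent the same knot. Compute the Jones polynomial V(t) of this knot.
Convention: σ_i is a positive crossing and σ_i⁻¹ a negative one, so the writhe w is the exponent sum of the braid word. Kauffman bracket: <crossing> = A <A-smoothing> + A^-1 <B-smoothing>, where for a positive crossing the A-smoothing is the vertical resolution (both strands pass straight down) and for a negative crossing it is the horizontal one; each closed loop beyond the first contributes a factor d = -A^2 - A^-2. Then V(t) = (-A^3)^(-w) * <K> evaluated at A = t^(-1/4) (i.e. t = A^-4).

1 - t^-1 + 2*t^-2 - 2*t^-3 + 2*t^-4 - 2*t^-5 + 2*t^-6 - t^-7

Derivation:
Markov-equivalent braids have isotopic closures, hence identical knot invariants. Strip the Markov moves from each word to reach a common short braid β, then compute V(t) once on β.
Braid A: s1^-1 s1^-1 s3 s2^-1 s1^-1 s2^-1 s1^-1 s3 s2^-1 on 4 strands has no conjugating prefix/suffix or stabilization to strip; take β = s1^-1 s1^-1 s3 s2^-1 s1^-1 s2^-1 s1^-1 s3 s2^-1.
Braid B: s1^-1 s1^-1 s3 s2^-1 s1^-1 s2^-1 s1^-1 s3 s2^-1 s4^-1 on 5 strands reduces by inverse Markov moves (closure unchanged at each step):
  Destabilize: the word has the form β·s4^-1 where s4^-1 occurs only as the final letter (β ∈ B_4); drop it and the last strand → 4 strands.
Reduced to β = s1^-1 s1^-1 s3 s2^-1 s1^-1 s2^-1 s1^-1 s3 s2^-1 on 4 strands, 9 crossings.
Both give the same β = s1^-1 s1^-1 s3 s2^-1 s1^-1 s2^-1 s1^-1 s3 s2^-1 on 4 strands, so one state sum suffices:
Braid: s1^-1 s1^-1 s3 s2^-1 s1^-1 s2^-1 s1^-1 s3 s2^-1 on 4 strands, 9 crossings.
Writhe w = (#positive) - (#negative) = 2 - 7 = -5.
State-sum expansion of <K>. There are 2^9 = 512 states.
Smooth each crossing (0=||, 1=⌣⌢); contribution A^(Σ sign_k(1-2s_k)) * d^(L-1).
Tabulate the states by total A-exponent and number of loops L (A-exp: L × count):
  A^9: L=3 ×1
  A^7: L=2 ×4, L=4 ×5
  A^5: L=1 ×4, L=3 ×26, L=5 ×6
  A^3: L=2 ×43, L=4 ×40, L=6 ×1
  A^1: L=1 ×23, L=3 ×92, L=5 ×11
  A^-1: L=2 ×91, L=4 ×34, L=6 ×1
  A^-3: L=1 ×32, L=3 ×48, L=5 ×4
  A^-5: L=2 ×28, L=4 ×8
  A^-7: L=3 ×9
  A^-9: L=4 ×1
Each group contributes A^e * Σ count * d^(L-1):
Powers of d = -A^2 - A^-2: d^2 = A^4 + 2 + A^-4; d^3 = -A^6 - 3*A^2 - 3*A^-2 - A^-6; d^4 = A^8 + 4*A^4 + 6 + 4*A^-4 + A^-8; d^5 = -A^10 - 5*A^6 - 10*A^2 - 10*A^-2 - 5*A^-6 - A^-10.
  A^9 * (d^2) = A^13 + 2*A^9 + A^5
  A^7 * (4*d + 5*d^3) = -5*A^13 - 19*A^9 - 19*A^5 - 5*A
  A^5 * (4 + 26*d^2 + 6*d^4) = 6*A^13 + 50*A^9 + 92*A^5 + 50*A + 6*A^-3
  A^3 * (43*d + 40*d^3 + d^5) = -A^13 - 45*A^9 - 173*A^5 - 173*A - 45*A^-3 - A^-7
  A^1 * (23 + 92*d^2 + 11*d^4) = 11*A^9 + 136*A^5 + 273*A + 136*A^-3 + 11*A^-7
  A^-1 * (91*d + 34*d^3 + d^5) = -A^9 - 39*A^5 - 203*A - 203*A^-3 - 39*A^-7 - A^-11
  A^-3 * (32 + 48*d^2 + 4*d^4) = 4*A^5 + 64*A + 152*A^-3 + 64*A^-7 + 4*A^-11
  A^-5 * (28*d + 8*d^3) = -8*A - 52*A^-3 - 52*A^-7 - 8*A^-11
  A^-7 * (9*d^2) = 9*A^-3 + 18*A^-7 + 9*A^-11
  A^-9 * (d^3) = -A^-3 - 3*A^-7 - 3*A^-11 - A^-15
Summing the groups: <K> = A^13 - 2*A^9 + 2*A^5 - 2*A + 2*A^-3 - 2*A^-7 + A^-11 - A^-15
Normalise by the writhe: (-A^3)^(-w) = (-A^3)^(5) = -A^15, so f(A) = -A^15 * <K> = -A^28 + 2*A^24 - 2*A^20 + 2*A^16 - 2*A^12 + 2*A^8 - A^4 + 1.
Substitute A = t^(-1/4), i.e. A^e → t^(-e/4): V(t) = 1 - t^-1 + 2*t^-2 - 2*t^-3 + 2*t^-4 - 2*t^-5 + 2*t^-6 - t^-7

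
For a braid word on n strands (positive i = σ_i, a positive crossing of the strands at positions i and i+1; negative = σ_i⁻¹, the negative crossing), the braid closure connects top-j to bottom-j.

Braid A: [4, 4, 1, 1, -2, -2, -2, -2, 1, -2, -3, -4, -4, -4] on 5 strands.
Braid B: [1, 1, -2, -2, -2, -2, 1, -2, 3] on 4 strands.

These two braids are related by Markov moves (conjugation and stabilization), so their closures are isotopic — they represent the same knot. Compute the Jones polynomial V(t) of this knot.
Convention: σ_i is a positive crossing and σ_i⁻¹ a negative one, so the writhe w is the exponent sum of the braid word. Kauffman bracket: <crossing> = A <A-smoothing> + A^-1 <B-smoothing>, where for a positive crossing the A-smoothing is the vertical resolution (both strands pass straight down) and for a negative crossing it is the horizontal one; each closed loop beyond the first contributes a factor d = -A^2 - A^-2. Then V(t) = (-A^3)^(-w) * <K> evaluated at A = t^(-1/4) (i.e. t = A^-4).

-t^2 + 2*t - 2 + 4*t^-1 - 4*t^-2 + 4*t^-3 - 3*t^-4 + 2*t^-5 - t^-6

Derivation:
Markov-equivalent braids have isotopic closures, hence identical knot invariants. Strip the Markov moves from each word to reach a common short braid β, then compute V(t) once on β.
Braid A: s4 s4 s1 s1 s2^-1 s2^-1 s2^-1 s2^-1 s1 s2^-1 s3^-1 s4^-1 s4^-1 s4^-1 on 5 strands reduces by inverse Markov moves (closure unchanged at each step):
  Deconjugate: the word is γ·β·γ⁻¹ with γ = s4 s4 (prefix) and γ⁻¹ = s4^-1 s4^-1 (suffix); strip both.
  Destabilize: the word has the form β·s4^-1 where s4^-1 occurs only as the final letter (β ∈ B_4); drop it and the last strand → 4 strands.
  Destabilize: the word has the form β·s3^-1 where s3^-1 occurs only as the final letter (β ∈ B_3); drop it and the last strand → 3 strands.
Reduced to β = s1 s1 s2^-1 s2^-1 s2^-1 s2^-1 s1 s2^-1 on 3 strands, 8 crossings.
Braid B: s1 s1 s2^-1 s2^-1 s2^-1 s2^-1 s1 s2^-1 s3 on 4 strands reduces by inverse Markov moves (closure unchanged at each step):
  Destabilize: the word has the form β·s3 where s3 occurs only as the final letter (β ∈ B_3); drop it and the last strand → 3 strands.
Reduced to β = s1 s1 s2^-1 s2^-1 s2^-1 s2^-1 s1 s2^-1 on 3 strands, 8 crossings.
Both give the same β = s1 s1 s2^-1 s2^-1 s2^-1 s2^-1 s1 s2^-1 on 3 strands, so one state sum suffices:
Braid: s1 s1 s2^-1 s2^-1 s2^-1 s2^-1 s1 s2^-1 on 3 strands, 8 crossings.
Writhe w = (#positive) - (#negative) = 3 - 5 = -2.
State-sum expansion of <K>. There are 2^8 = 256 states.
For each crossing: s=0 is the vertical smoothing, s=1 horizontal. Crossing k contributes A^(sign_k * (1 - 2*s_k)); loop factor d = -A^2 - A^-2.
Tabulate the states by total A-exponent and number of loops L (A-exp: L × count):
  A^8: L=6 ×1
  A^6: L=5 ×8
  A^4: L=4 ×27, L=6 ×1
  A^2: L=3 ×48, L=5 ×8
  A^0: L=2 ×47, L=4 ×22, L=6 ×1
  A^-2: L=1 ×23, L=3 ×29, L=5 ×4
  A^-4: L=2 ×22, L=4 ×6
  A^-6: L=3 ×8
  A^-8: L=4 ×1
Each group contributes A^e * Σ count * d^(L-1):
Powers of d = -A^2 - A^-2: d^2 = A^4 + 2 + A^-4; d^3 = -A^6 - 3*A^2 - 3*A^-2 - A^-6; d^4 = A^8 + 4*A^4 + 6 + 4*A^-4 + A^-8; d^5 = -A^10 - 5*A^6 - 10*A^2 - 10*A^-2 - 5*A^-6 - A^-10.
  A^8 * (d^5) = -A^18 - 5*A^14 - 10*A^10 - 10*A^6 - 5*A^2 - A^-2
  A^6 * (8*d^4) = 8*A^14 + 32*A^10 + 48*A^6 + 32*A^2 + 8*A^-2
  A^4 * (27*d^3 + d^5) = -A^14 - 32*A^10 - 91*A^6 - 91*A^2 - 32*A^-2 - A^-6
  A^2 * (48*d^2 + 8*d^4) = 8*A^10 + 80*A^6 + 144*A^2 + 80*A^-2 + 8*A^-6
  A^0 * (47*d + 22*d^3 + d^5) = -A^10 - 27*A^6 - 123*A^2 - 123*A^-2 - 27*A^-6 - A^-10
  A^-2 * (23 + 29*d^2 + 4*d^4) = 4*A^6 + 45*A^2 + 105*A^-2 + 45*A^-6 + 4*A^-10
  A^-4 * (22*d + 6*d^3) = -6*A^2 - 40*A^-2 - 40*A^-6 - 6*A^-10
  A^-6 * (8*d^2) = 8*A^-2 + 16*A^-6 + 8*A^-10
  A^-8 * (d^3) = -A^-2 - 3*A^-6 - 3*A^-10 - A^-14
Summing the groups: <K> = -A^18 + 2*A^14 - 3*A^10 + 4*A^6 - 4*A^2 + 4*A^-2 - 2*A^-6 + 2*A^-10 - A^-14
Normalise by the writhe: (-A^3)^(-w) = (-A^3)^(2) = A^6, so f(A) = A^6 * <K> = -A^24 + 2*A^20 - 3*A^16 + 4*A^12 - 4*A^8 + 4*A^4 - 2 + 2*A^-4 - A^-8.
Substitute A = t^(-1/4), i.e. A^e → t^(-e/4): V(t) = -t^2 + 2*t - 2 + 4*t^-1 - 4*t^-2 + 4*t^-3 - 3*t^-4 + 2*t^-5 - t^-6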